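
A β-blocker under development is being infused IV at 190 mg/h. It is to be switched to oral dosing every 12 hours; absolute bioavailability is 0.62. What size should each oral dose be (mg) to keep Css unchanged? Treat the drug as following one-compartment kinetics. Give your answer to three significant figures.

To maintain the same Css, the systemic dosing rate must be unchanged: F·D/τ = infusion rate.
D = rate × τ / F = 190 × 12 / 0.62 = 3677 mg

3680 mg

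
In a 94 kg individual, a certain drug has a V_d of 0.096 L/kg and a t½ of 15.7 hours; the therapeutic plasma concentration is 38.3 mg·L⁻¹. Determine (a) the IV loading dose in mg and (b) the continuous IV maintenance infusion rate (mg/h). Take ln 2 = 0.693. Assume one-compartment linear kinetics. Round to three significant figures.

Total Vd = 0.096 × 94 = 9.024 L
LD = Vd × C = 9.024 × 38.3 = 345.6 mg
CL = 0.693 × Vd / t½ = 0.693 × 9.024 / 15.7 = 0.3983 L/h
Infusion rate = CL × Css = 0.3983 × 38.3 = 15.25 mg/h

(a) 346 mg; (b) 15.3 mg/h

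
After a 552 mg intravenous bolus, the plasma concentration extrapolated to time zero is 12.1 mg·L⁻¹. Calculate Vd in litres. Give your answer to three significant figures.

45.6 L

Immediately after an IV bolus, C₀ = Dose / Vd, so Vd = Dose / C₀.
Vd = 552 / 12.1 = 45.62 L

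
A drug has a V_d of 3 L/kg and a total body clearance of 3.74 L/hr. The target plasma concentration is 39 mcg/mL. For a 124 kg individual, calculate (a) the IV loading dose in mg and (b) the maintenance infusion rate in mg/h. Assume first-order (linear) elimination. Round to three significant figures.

Total Vd = 3 × 124 = 372.0 L
Loading dose = Vd × C = 372.0 × 39 = 14510 mg
Maintenance infusion rate = CL × Css = 3.740 × 39 = 145.9 mg/h

(a) 14500 mg; (b) 146 mg/h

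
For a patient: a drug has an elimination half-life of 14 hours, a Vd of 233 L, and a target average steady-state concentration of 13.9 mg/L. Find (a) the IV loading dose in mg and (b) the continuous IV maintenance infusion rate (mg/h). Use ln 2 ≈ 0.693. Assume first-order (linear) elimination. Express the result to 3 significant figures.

(a) 3240 mg; (b) 160 mg/h

LD = Vd × C = 233.0 × 13.9 = 3239 mg
CL = 0.693 × Vd / t½ = 0.693 × 233.0 / 14 = 11.53 L/h
Infusion rate = CL × Css = 11.53 × 13.9 = 160.3 mg/h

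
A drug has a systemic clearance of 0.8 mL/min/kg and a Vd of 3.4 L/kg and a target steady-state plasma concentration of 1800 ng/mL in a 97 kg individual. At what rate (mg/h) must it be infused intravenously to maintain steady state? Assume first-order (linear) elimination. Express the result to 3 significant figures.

8.38 mg/h

CL = 0.8 mL/min/kg × 97 kg = 77.60 mL/min = 77.60 × 60/1000 = 4.656 L/h
C = 1800 ng/mL = 1.800 mg/L
Rate = CL × Css = 4.656 × 1.8 = 8.381 mg/h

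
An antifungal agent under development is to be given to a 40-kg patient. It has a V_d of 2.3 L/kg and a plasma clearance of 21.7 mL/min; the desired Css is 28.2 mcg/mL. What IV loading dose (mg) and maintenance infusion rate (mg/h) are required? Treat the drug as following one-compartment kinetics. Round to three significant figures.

Total Vd = 2.3 × 40 = 92.00 L
Loading: fill Vd to C_target → 92.00 L × 28.2 mg/L = 2594 mg
CL = 21.7 mL/min × 60/1000 = 1.302 L/h
Maintenance infusion rate = CL × Css = 1.302 × 28.2 = 36.72 mg/h

(a) 2590 mg; (b) 36.7 mg/h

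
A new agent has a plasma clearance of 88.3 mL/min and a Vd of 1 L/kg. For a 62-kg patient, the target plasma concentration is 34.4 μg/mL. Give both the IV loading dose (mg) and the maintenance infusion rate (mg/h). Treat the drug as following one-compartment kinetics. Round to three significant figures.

(a) 2130 mg; (b) 182 mg/h

Vd = 1 L/kg × 62 kg = 62.00 L
Loading dose = Vd × C = 62.00 × 34.4 = 2133 mg
Convert clearance: 88.3 mL/min × 60 min/h ÷ 1000 mL/L = 5.298 L/h
Infusion rate = 5.298 L/h × 34.4 mg/L = 182.3 mg/h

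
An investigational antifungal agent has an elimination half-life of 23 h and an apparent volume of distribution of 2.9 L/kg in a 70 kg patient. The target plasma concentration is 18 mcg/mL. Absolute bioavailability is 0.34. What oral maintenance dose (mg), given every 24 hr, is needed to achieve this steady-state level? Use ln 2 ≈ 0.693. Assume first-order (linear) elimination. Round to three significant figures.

7770 mg

Vd(total) = 70 kg × 2.9 L/kg = 203.0 L
CL = 0.693 × Vd / t½ = 0.693 × 203.0 / 23 = 6.116 L/h
D = CL × Css × τ / F = 6.116 × 18 × 24 / 0.34 = 7771 mg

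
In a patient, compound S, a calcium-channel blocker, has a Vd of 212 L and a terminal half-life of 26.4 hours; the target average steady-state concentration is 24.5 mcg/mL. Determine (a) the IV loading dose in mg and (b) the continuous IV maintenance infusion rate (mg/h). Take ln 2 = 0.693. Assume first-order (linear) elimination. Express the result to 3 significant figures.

LD = Vd × C = 212.0 × 24.5 = 5194 mg
CL = 0.693 × Vd / t½ = 0.693 × 212.0 / 26.4 = 5.565 L/h
Infusion rate = CL × Css = 5.565 × 24.5 = 136.3 mg/h

(a) 5190 mg; (b) 136 mg/h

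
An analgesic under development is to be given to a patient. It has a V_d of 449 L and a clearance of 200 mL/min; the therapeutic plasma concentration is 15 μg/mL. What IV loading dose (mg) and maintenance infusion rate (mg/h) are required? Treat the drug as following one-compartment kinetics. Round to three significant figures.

Loading: fill Vd to C_target → 449.0 L × 15 mg/L = 6735 mg
Convert clearance: 200 mL/min × 60 min/h ÷ 1000 mL/L = 12.00 L/h
Maintenance: replace elimination → rate = CL × Css = 12.00 × 15 = 180.0 mg/h

(a) 6740 mg; (b) 180 mg/h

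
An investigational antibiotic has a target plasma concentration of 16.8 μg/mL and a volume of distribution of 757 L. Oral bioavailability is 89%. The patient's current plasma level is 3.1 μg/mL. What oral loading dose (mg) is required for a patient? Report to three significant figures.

Concentration deficit ΔC = 16.8 − 3.1 = 13.70 mg/L
LD = Vd × ΔC / F = 757.0 × 13.70 / 0.89 = 11650 mg

11700 mg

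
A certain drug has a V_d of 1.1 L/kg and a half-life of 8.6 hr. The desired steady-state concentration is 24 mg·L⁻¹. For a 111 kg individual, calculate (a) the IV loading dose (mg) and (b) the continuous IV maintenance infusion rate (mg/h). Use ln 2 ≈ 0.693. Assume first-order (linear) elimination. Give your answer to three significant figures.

(a) 2930 mg; (b) 236 mg/h

Vd(total) = 111 kg × 1.1 L/kg = 122.1 L
LD = Vd × C = 122.1 × 24 = 2930 mg
CL = 0.693 × Vd / t½ = 0.693 × 122.1 / 8.6 = 9.839 L/h
Infusion rate = CL × Css = 9.839 × 24 = 236.1 mg/h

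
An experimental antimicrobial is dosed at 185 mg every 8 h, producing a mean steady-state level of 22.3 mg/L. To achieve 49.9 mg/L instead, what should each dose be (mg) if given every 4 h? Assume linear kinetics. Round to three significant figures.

207 mg

With linear kinetics, Css is proportional to dose rate (D/τ) at fixed clearance.
D₂ = D₁ × (Css,target / Css,current) × (τ₂/τ₁) = 185 × (49.9/22.3) × (4/8) = 207.0 mg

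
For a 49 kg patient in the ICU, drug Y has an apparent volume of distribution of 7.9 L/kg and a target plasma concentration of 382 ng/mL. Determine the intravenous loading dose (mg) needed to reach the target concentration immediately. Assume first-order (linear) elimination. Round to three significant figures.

Total Vd = 7.9 × 49 = 387.1 L
C = 382 ng/mL = 0.3820 mg/L
The loading dose fills Vd to the target concentration.
LD = Vd × C = 387.1 × 0.3820 = 147.9 mg

148 mg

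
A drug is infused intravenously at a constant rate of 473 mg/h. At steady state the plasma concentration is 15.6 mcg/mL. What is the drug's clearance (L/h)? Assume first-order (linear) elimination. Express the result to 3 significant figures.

At steady state, infusion rate = CL × Css, so CL = rate / Css.
CL = 473 / 15.6 = 30.32 L/h

30.3 L/h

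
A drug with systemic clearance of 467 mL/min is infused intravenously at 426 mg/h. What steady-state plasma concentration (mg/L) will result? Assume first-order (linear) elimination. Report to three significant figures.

CL = 467 mL/min × 60/1000 = 28.02 L/h
Css = rate / CL = 426 / 28.02 = 15.20 mg/L

15.2 mg/L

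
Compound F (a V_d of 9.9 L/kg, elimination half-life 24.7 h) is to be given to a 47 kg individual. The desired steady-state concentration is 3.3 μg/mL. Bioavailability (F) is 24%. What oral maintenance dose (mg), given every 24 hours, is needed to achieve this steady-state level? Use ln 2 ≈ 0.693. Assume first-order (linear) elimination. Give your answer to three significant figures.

4310 mg

Total Vd = 9.9 × 47 = 465.3 L
CL = 0.693 × Vd / t½ = 0.693 × 465.3 / 24.7 = 13.05 L/h
D = CL × Css × τ / F = 13.05 × 3.3 × 24 / 0.24 = 4307 mg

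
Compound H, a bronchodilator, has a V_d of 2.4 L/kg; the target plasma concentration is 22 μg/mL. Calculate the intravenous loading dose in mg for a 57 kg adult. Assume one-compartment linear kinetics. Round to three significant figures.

Vd = 2.4 L/kg × 57 kg = 136.8 L
LD = Vd × C = 136.8 × 22.00 = 3010 mg

3010 mg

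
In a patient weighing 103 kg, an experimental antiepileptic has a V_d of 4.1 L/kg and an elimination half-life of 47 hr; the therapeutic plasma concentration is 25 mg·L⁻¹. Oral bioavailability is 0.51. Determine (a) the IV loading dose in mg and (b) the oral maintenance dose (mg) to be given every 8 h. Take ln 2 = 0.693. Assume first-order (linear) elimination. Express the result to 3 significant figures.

Total Vd = 4.1 × 103 = 422.3 L
LD = Vd × C = 422.3 × 25 = 10560 mg
CL = 0.693 × Vd / t½ = 0.693 × 422.3 / 47 = 6.227 L/h
D = CL × Css × τ / F = 6.227 × 25 × 8 / 0.51 = 2442 mg

(a) 10600 mg; (b) 2440 mg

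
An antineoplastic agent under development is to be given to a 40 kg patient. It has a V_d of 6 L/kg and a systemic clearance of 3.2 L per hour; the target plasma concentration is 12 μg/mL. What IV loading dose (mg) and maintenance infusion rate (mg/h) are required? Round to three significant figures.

(a) 2880 mg; (b) 38.4 mg/h

Vd = 6 L/kg × 40 kg = 240.0 L
LD = Vd · C_target = 240.0 × 12 = 2880 mg
Maintenance: replace elimination → rate = CL × Css = 3.200 × 12 = 38.40 mg/h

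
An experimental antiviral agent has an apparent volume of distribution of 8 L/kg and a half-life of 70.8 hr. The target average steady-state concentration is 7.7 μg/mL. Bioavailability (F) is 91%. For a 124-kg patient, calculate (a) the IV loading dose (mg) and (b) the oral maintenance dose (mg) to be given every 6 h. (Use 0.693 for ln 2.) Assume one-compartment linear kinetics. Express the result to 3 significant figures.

Total Vd = 8 × 124 = 992.0 L
LD = Vd × C = 992.0 × 7.7 = 7638 mg
CL = 0.693 × Vd / t½ = 0.693 × 992.0 / 70.8 = 9.710 L/h
D = CL × Css × τ / F = 9.710 × 7.7 × 6 / 0.91 = 493.0 mg

(a) 7640 mg; (b) 493 mg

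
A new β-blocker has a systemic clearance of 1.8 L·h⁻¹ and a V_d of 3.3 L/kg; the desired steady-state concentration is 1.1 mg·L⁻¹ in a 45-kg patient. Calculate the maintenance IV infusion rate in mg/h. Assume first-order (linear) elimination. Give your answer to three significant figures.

R₀ = 1.800 × 1.1 = 1.980 mg/h

1.98 mg/h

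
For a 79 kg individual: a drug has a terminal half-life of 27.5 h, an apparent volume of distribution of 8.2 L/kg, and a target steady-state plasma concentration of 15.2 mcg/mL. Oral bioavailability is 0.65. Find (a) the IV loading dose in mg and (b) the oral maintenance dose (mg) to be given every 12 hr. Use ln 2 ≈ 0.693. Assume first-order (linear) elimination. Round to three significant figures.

Vd(total) = 79 kg × 8.2 L/kg = 647.8 L
LD = Vd × C = 647.8 × 15.2 = 9847 mg
CL = 0.693 × Vd / t½ = 0.693 × 647.8 / 27.5 = 16.32 L/h
D = CL × Css × τ / F = 16.32 × 15.2 × 12 / 0.65 = 4580 mg

(a) 9850 mg; (b) 4580 mg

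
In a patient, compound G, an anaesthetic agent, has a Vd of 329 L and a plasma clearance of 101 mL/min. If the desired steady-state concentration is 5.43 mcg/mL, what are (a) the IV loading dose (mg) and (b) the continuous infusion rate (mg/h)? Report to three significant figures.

(a) 1790 mg; (b) 32.9 mg/h

Loading dose = Vd × C = 329.0 × 5.43 = 1786 mg
Convert clearance: 101 mL/min × 60 min/h ÷ 1000 mL/L = 6.060 L/h
Infusion rate = 6.060 L/h × 5.43 mg/L = 32.91 mg/h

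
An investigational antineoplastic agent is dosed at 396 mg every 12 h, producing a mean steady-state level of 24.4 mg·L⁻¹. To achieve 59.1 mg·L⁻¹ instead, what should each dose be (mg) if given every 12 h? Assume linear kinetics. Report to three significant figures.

With linear kinetics, Css is proportional to dose rate (D/τ) at fixed clearance.
D₂ = D₁ × (Css,target / Css,current) = 396 × 59.1/24.4 = 959.2 mg

959 mg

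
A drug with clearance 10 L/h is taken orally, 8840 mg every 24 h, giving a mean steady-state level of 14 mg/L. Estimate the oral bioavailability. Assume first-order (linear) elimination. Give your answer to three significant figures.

F·D/τ = CL·Css at steady state → F = CL·Css·τ / D.
F = 10 × 14 × 24 / 8840 = 0.380

0.380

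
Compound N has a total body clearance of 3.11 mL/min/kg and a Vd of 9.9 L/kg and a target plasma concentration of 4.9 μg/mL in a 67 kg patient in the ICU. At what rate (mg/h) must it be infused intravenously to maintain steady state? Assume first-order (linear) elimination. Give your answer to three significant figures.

CL = 3.11 mL/min/kg × 67 kg = 208.4 mL/min = 208.4 × 60/1000 = 12.50 L/h
At steady state, infusion rate equals elimination rate: rate in = CL × Css.
Infusion rate = CL · Css = 12.50 L/h × 4.9 mg/L = 61.25 mg/h

61.3 mg/h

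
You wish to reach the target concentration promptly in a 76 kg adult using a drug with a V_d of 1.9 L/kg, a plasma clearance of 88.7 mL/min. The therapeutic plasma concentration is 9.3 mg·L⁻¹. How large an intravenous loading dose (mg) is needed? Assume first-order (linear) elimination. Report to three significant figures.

1340 mg

Vd = 1.9 L/kg × 76 kg = 144.4 L
LD = Vd × C = 144.4 × 9.300 = 1343 mg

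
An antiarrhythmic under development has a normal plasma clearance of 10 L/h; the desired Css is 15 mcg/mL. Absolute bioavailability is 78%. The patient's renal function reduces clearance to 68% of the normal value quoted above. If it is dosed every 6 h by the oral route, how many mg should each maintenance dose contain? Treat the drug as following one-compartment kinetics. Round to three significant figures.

785 mg

Patient clearance = 0.68 × 10.00 = 6.800 L/h
D = CL × Css × τ / F = 6.800 × 15 × 6 / 0.78 = 784.6 mg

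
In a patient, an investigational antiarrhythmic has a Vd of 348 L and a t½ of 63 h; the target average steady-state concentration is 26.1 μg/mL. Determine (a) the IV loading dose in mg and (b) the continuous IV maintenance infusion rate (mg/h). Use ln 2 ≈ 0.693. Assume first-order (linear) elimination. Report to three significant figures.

(a) 9080 mg; (b) 99.9 mg/h

LD = Vd × C = 348.0 × 26.1 = 9083 mg
CL = 0.693 × Vd / t½ = 0.693 × 348.0 / 63 = 3.828 L/h
Infusion rate = CL × Css = 3.828 × 26.1 = 99.91 mg/h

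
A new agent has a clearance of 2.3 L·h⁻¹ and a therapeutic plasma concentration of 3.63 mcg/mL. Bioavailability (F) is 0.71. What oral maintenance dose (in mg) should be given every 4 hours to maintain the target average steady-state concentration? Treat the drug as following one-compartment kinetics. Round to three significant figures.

47.0 mg

D = CL × Css × τ / F = 2.300 × 3.63 × 4 / 0.71 = 47.04 mg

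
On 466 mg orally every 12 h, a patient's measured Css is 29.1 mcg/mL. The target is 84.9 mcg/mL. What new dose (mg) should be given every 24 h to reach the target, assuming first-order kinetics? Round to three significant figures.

With linear kinetics, Css is proportional to dose rate (D/τ) at fixed clearance.
D₂ = D₁ × (Css,target / Css,current) × (τ₂/τ₁) = 466 × (84.9/29.1) × (24/12) = 2719 mg

2720 mg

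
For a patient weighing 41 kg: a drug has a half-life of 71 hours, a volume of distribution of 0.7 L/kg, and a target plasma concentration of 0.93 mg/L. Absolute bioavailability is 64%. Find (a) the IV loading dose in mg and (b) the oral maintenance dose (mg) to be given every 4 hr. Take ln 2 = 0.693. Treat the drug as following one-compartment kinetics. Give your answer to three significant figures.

Total Vd = 0.7 × 41 = 28.70 L
LD = Vd × C = 28.70 × 0.93 = 26.69 mg
CL = 0.693 × Vd / t½ = 0.693 × 28.70 / 71 = 0.2801 L/h
D = CL × Css × τ / F = 0.2801 × 0.93 × 4 / 0.64 = 1.628 mg

(a) 26.7 mg; (b) 1.63 mg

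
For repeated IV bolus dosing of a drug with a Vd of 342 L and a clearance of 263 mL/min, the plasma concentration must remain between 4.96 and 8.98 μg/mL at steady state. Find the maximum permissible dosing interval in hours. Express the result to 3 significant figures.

12.9 h

Convert clearance: 263 mL/min × 60 min/h ÷ 1000 mL/L = 15.78 L/h
k = CL / Vd = 15.78 / 342.0 = 0.04614 h⁻¹
Between IV bolus doses, concentration decays as C = C₀·e^(−kτ), so C_peak/C_trough = e^(kτ).
τ_max = ln(C_peak/C_trough) / k = ln(8.98/4.96) / 0.04614 = 0.5936 / 0.04614 = 12.87 h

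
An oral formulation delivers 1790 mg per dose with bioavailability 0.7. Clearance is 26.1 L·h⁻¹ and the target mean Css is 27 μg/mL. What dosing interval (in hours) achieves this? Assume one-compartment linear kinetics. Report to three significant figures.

F·D/τ = CL·Css → τ = F·D / (CL·Css).
τ = 0.7 × 1790 / (26.1 × 27) = 1.778 h

1.78 h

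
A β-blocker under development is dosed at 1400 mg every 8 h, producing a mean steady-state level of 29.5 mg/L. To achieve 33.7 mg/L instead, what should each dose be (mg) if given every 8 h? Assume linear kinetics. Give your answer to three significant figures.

With linear kinetics, Css is proportional to dose rate (D/τ) at fixed clearance.
D₂ = D₁ × (Css,target / Css,current) = 1400 × 33.7/29.5 = 1599 mg

1600 mg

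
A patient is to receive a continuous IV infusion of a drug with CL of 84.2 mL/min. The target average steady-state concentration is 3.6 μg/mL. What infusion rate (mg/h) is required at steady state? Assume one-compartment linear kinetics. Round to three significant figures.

18.2 mg/h

CL = 84.2 mL/min × 60/1000 = 5.052 L/h
At steady state, infusion rate equals elimination rate: rate in = CL × Css.
R₀ = 5.052 × 3.6 = 18.19 mg/h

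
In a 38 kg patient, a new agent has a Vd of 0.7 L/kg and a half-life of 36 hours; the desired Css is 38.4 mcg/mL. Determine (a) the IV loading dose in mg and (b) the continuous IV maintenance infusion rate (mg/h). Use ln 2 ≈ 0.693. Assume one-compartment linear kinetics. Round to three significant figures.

(a) 1020 mg; (b) 19.7 mg/h

Vd = 0.7 L/kg × 38 kg = 26.60 L
LD = Vd × C = 26.60 × 38.4 = 1021 mg
CL = 0.693 × Vd / t½ = 0.693 × 26.60 / 36 = 0.5121 L/h
Infusion rate = CL × Css = 0.5121 × 38.4 = 19.66 mg/h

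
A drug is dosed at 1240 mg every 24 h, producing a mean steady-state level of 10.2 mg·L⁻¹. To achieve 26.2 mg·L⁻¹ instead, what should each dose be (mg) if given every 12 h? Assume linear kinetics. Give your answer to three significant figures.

With linear kinetics, Css is proportional to dose rate (D/τ) at fixed clearance.
D₂ = D₁ × (Css,target / Css,current) × (τ₂/τ₁) = 1240 × (26.2/10.2) × (12/24) = 1593 mg

1590 mg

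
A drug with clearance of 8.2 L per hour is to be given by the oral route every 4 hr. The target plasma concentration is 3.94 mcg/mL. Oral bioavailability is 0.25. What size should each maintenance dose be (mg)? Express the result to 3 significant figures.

At steady state, dose per interval replaces the amount cleared in that interval: F·D/τ = CL·Css.
D = CL × Css × τ / F = 8.200 × 3.94 × 4 / 0.25 = 516.9 mg

517 mg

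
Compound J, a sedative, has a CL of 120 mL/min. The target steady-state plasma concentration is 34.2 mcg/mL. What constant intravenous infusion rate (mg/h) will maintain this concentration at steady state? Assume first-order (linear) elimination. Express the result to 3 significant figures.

246 mg/h

CL = 120 mL/min = 120 × 0.06 = 7.200 L/h
Infusion rate = CL · Css = 7.200 L/h × 34.2 mg/L = 246.2 mg/h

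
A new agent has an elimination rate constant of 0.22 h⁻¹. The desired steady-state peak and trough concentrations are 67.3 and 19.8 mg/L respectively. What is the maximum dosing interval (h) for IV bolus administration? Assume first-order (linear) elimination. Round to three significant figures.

Between IV bolus doses, concentration decays as C = C₀·e^(−kτ), so C_peak/C_trough = e^(kτ).
τ_max = ln(C_peak/C_trough) / k = ln(67.3/19.8) / 0.2200 = 1.223 / 0.2200 = 5.559 h

5.56 h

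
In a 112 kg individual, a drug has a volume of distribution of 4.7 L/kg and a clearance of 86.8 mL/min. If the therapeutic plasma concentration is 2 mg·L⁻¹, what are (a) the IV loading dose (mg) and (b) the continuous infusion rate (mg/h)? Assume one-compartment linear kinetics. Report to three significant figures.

Total Vd = 4.7 × 112 = 526.4 L
LD = Vd · C_target = 526.4 × 2 = 1053 mg
CL = 86.8 mL/min × 60/1000 = 5.208 L/h
Infusion rate = 5.208 L/h × 2 mg/L = 10.42 mg/h

(a) 1050 mg; (b) 10.4 mg/h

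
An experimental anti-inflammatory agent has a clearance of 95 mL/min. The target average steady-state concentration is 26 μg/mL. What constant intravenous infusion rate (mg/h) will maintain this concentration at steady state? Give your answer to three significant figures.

148 mg/h

CL = 95 mL/min × 60/1000 = 5.700 L/h
At steady state, infusion rate equals elimination rate: rate in = CL × Css.
R₀ = 5.700 × 26 = 148.2 mg/h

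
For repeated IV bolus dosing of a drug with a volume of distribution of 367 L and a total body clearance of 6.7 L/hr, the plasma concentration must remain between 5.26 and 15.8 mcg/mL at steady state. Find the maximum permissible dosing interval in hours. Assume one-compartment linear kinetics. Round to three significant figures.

60.2 h

k = CL / Vd = 6.700 / 367.0 = 0.01826 h⁻¹
Between IV bolus doses, concentration decays as C = C₀·e^(−kτ), so C_peak/C_trough = e^(kτ).
τ_max = ln(C_peak/C_trough) / k = ln(15.8/5.26) / 0.01826 = 1.100 / 0.01826 = 60.24 h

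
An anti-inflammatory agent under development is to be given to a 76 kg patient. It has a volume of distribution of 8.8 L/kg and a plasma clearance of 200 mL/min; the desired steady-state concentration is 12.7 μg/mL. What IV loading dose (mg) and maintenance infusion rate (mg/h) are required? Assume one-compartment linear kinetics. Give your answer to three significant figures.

(a) 8490 mg; (b) 152 mg/h

Vd(total) = 76 kg × 8.8 L/kg = 668.8 L
Loading dose = Vd × C = 668.8 × 12.7 = 8494 mg
CL = 200 mL/min = 200 × 0.06 = 12.00 L/h
Maintenance infusion rate = CL × Css = 12.00 × 12.7 = 152.4 mg/h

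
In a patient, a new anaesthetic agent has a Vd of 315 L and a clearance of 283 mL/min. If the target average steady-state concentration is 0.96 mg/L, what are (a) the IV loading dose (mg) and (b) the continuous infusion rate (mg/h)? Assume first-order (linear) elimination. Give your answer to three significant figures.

(a) 302 mg; (b) 16.3 mg/h

Loading dose = Vd × C = 315.0 × 0.96 = 302.4 mg
CL = 283 mL/min × 60/1000 = 16.98 L/h
Maintenance infusion rate = CL × Css = 16.98 × 0.96 = 16.30 mg/h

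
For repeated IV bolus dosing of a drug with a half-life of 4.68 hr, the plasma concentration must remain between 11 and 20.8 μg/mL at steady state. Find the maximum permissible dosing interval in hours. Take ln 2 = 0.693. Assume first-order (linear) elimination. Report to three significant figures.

k = 0.693 / t½ = 0.693 / 4.68 = 0.1481 h⁻¹
Between IV bolus doses, concentration decays as C = C₀·e^(−kτ), so C_peak/C_trough = e^(kτ).
τ_max = ln(C_peak/C_trough) / k = ln(20.8/11) / 0.1481 = 0.6371 / 0.1481 = 4.302 h

4.30 h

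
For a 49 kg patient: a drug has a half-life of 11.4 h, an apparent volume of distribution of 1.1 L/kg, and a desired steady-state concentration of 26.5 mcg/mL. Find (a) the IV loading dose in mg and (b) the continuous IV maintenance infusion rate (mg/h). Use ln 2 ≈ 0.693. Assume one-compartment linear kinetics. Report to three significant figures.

Vd = 1.1 L/kg × 49 kg = 53.90 L
LD = Vd × C = 53.90 × 26.5 = 1428 mg
CL = 0.693 × Vd / t½ = 0.693 × 53.90 / 11.4 = 3.277 L/h
Infusion rate = CL × Css = 3.277 × 26.5 = 86.84 mg/h

(a) 1430 mg; (b) 86.8 mg/h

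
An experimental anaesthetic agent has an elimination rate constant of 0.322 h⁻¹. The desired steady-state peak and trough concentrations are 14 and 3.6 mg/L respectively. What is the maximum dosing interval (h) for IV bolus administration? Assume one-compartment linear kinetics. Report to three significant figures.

4.22 h

Between IV bolus doses, concentration decays as C = C₀·e^(−kτ), so C_peak/C_trough = e^(kτ).
τ_max = ln(C_peak/C_trough) / k = ln(14/3.6) / 0.3220 = 1.358 / 0.3220 = 4.217 h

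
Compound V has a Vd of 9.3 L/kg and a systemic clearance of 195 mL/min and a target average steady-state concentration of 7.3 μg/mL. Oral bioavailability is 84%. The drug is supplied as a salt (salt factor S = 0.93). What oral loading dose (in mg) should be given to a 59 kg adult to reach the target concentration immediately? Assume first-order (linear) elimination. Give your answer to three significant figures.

Total Vd = 9.3 × 59 = 548.7 L
LD = Vd × C / F / S = 548.7 × 7.300 / 0.84 / 0.93 = 5127 mg

5130 mg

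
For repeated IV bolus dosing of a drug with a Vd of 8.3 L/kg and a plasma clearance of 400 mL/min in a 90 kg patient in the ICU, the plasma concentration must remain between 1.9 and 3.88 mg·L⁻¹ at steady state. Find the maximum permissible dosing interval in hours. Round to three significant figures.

Vd = 8.3 L/kg × 90 kg = 747.0 L
Convert clearance: 400 mL/min × 60 min/h ÷ 1000 mL/L = 24.00 L/h
k = CL / Vd = 24.00 / 747.0 = 0.03213 h⁻¹
Between IV bolus doses, concentration decays as C = C₀·e^(−kτ), so C_peak/C_trough = e^(kτ).
τ_max = ln(C_peak/C_trough) / k = ln(3.88/1.9) / 0.03213 = 0.7140 / 0.03213 = 22.22 h

22.2 h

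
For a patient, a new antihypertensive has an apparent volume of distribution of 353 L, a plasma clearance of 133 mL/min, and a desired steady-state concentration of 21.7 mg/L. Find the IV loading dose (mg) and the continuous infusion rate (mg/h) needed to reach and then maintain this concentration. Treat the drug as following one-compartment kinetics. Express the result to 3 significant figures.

(a) 7660 mg; (b) 173 mg/h

LD = Vd · C_target = 353.0 × 21.7 = 7660 mg
Convert clearance: 133 mL/min × 60 min/h ÷ 1000 mL/L = 7.980 L/h
Infusion rate = 7.980 L/h × 21.7 mg/L = 173.2 mg/h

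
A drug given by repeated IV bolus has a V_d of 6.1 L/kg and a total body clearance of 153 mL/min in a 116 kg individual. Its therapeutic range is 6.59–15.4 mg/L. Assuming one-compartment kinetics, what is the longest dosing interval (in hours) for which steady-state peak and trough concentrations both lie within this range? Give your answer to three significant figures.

65.4 h

Vd(total) = 116 kg × 6.1 L/kg = 707.6 L
CL = 153 mL/min × 60/1000 = 9.180 L/h
k = CL / Vd = 9.180 / 707.6 = 0.01297 h⁻¹
Between IV bolus doses, concentration decays as C = C₀·e^(−kτ), so C_peak/C_trough = e^(kτ).
τ_max = ln(C_peak/C_trough) / k = ln(15.4/6.59) / 0.01297 = 0.8488 / 0.01297 = 65.44 h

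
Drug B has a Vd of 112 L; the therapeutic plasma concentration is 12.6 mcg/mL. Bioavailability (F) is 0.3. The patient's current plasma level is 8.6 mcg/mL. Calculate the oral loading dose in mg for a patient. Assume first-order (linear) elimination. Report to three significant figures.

1490 mg

The loading dose fills Vd to the target concentration.
Concentration deficit ΔC = 12.6 − 8.6 = 4.000 mg/L
LD = Vd × ΔC / F = 112.0 × 4.000 / 0.3 = 1493 mg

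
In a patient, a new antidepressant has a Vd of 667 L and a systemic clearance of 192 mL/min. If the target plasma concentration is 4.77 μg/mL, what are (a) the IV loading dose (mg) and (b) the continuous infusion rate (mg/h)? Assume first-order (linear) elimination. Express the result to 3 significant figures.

Loading: fill Vd to C_target → 667.0 L × 4.77 mg/L = 3182 mg
CL = 192 mL/min × 60/1000 = 11.52 L/h
Infusion rate = 11.52 L/h × 4.77 mg/L = 54.95 mg/h

(a) 3180 mg; (b) 55.0 mg/h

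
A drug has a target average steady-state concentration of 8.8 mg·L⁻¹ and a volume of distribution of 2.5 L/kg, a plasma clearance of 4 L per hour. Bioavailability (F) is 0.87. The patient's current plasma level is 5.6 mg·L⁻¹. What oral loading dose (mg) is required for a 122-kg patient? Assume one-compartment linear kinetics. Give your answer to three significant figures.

1120 mg

Total Vd = 2.5 × 122 = 305.0 L
The loading dose fills Vd to the target concentration.
Concentration deficit ΔC = 8.8 − 5.6 = 3.200 mg/L
LD = Vd × ΔC / F = 305.0 × 3.200 / 0.87 = 1122 mg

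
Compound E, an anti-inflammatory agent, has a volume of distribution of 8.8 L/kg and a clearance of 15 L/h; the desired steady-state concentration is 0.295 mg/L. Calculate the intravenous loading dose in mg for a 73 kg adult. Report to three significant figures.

Total Vd = 8.8 × 73 = 642.4 L
LD is governed by Vd — clearance does not enter the loading-dose calculation.
LD = Vd × C = 642.4 × 0.2950 = 189.5 mg

190 mg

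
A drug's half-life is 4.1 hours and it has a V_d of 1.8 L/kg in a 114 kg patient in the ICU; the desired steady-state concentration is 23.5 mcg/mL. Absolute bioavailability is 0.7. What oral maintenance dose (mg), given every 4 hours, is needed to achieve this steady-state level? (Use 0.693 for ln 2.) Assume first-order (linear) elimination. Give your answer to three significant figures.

Vd(total) = 114 kg × 1.8 L/kg = 205.2 L
CL = ln 2 · Vd / t½ = 0.693 × 205.2 / 4.1 = 34.68 L/h
D = CL × Css × τ / F = 34.68 × 23.5 × 4 / 0.7 = 4657 mg

4660 mg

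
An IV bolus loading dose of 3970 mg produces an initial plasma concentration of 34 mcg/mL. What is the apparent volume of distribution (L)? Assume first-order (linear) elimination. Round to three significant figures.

Immediately after an IV bolus, C₀ = Dose / Vd, so Vd = Dose / C₀.
Vd = 3970 / 34 = 116.8 L

117 L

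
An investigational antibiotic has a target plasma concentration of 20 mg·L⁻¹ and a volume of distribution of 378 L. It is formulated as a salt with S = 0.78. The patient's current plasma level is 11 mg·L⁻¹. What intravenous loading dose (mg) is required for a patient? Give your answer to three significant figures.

The loading dose fills Vd to the target concentration.
Concentration deficit ΔC = 20 − 11 = 9.000 mg/L
LD = Vd × ΔC / S = 378.0 × 9.000 / 0.78 = 4362 mg

4360 mg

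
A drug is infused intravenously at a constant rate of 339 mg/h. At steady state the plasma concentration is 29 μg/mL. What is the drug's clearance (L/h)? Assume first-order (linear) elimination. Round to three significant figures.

11.7 L/h

At steady state, infusion rate = CL × Css, so CL = rate / Css.
CL = 339 / 29 = 11.69 L/h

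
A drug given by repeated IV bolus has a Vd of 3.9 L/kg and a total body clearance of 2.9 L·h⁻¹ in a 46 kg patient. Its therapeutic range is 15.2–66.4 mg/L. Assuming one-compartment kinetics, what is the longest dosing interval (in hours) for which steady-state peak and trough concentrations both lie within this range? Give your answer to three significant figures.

91.2 h

Vd = 3.9 L/kg × 46 kg = 179.4 L
k = CL / Vd = 2.900 / 179.4 = 0.01616 h⁻¹
Between IV bolus doses, concentration decays as C = C₀·e^(−kτ), so C_peak/C_trough = e^(kτ).
τ_max = ln(C_peak/C_trough) / k = ln(66.4/15.2) / 0.01616 = 1.474 / 0.01616 = 91.21 h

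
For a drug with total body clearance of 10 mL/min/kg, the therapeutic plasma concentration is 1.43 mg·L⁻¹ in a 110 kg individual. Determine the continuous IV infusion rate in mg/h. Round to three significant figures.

CL = 10 mL/min/kg × 110 kg = 1100 mL/min = 1100 × 60/1000 = 66.00 L/h
Infusion rate = CL · Css = 66.00 L/h × 1.43 mg/L = 94.38 mg/h

94.4 mg/h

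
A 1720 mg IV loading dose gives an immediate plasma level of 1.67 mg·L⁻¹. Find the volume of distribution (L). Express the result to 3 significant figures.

Immediately after an IV bolus, C₀ = Dose / Vd, so Vd = Dose / C₀.
Vd = 1720 / 1.67 = 1030 L

1030 L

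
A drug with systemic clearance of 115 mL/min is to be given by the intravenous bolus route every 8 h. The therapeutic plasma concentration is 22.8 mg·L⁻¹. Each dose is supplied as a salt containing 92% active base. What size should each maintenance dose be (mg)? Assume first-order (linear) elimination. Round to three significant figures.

Convert clearance: 115 mL/min × 60 min/h ÷ 1000 mL/L = 6.900 L/h
At steady state, dose per interval replaces the amount cleared in that interval: S·D/τ = CL·Css.
D = CL × Css × τ / S = 6.900 × 22.8 × 8 / 0.92 = 1368 mg

1370 mg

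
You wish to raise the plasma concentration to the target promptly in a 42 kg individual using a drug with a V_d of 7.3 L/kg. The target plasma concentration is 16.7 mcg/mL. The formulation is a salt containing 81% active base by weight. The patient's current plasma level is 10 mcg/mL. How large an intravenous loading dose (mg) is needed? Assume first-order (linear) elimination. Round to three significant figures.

2540 mg

Vd(total) = 42 kg × 7.3 L/kg = 306.6 L
Concentration deficit ΔC = 16.7 − 10 = 6.700 mg/L
LD = Vd × ΔC / S = 306.6 × 6.700 / 0.81 = 2536 mg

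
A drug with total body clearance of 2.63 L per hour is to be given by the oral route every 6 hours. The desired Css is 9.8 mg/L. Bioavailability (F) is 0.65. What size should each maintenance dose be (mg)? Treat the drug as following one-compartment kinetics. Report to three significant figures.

238 mg

At steady state, dose per interval replaces the amount cleared in that interval: F·D/τ = CL·Css.
D = CL × Css × τ / F = 2.630 × 9.8 × 6 / 0.65 = 237.9 mg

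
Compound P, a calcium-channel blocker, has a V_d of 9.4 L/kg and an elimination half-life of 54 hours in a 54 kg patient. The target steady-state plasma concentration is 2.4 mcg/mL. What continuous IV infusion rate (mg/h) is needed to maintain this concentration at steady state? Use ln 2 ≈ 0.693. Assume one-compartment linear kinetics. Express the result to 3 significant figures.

Vd = 9.4 L/kg × 54 kg = 507.6 L
CL = 0.693 × Vd / t½ = 0.693 × 507.6 / 54 = 6.514 L/h
Infusion rate = CL × Css = 6.514 × 2.4 = 15.63 mg/h

15.6 mg/h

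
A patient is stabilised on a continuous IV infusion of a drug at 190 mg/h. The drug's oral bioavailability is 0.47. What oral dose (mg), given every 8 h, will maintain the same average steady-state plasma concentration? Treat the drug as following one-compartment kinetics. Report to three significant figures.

3230 mg

To maintain the same Css, the systemic dosing rate must be unchanged: F·D/τ = infusion rate.
D = rate × τ / F = 190 × 8 / 0.47 = 3234 mg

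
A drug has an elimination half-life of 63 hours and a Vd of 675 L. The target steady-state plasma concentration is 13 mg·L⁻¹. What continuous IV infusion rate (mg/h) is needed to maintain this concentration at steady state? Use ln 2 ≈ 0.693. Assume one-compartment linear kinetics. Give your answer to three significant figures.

96.5 mg/h

k = 0.693/63 = 0.01100 h⁻¹, so CL = k·Vd = 0.01100 × 675.0 = 7.425 L/h
Infusion rate = CL × Css = 7.425 × 13 = 96.53 mg/h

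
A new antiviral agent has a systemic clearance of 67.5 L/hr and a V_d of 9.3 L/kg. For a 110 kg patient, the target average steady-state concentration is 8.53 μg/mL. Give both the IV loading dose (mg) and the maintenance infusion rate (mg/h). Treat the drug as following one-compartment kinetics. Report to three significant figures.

Total Vd = 9.3 × 110 = 1023 L
Loading dose = Vd × C = 1023 × 8.53 = 8726 mg
Infusion rate = 67.50 L/h × 8.53 mg/L = 575.8 mg/h

(a) 8730 mg; (b) 576 mg/h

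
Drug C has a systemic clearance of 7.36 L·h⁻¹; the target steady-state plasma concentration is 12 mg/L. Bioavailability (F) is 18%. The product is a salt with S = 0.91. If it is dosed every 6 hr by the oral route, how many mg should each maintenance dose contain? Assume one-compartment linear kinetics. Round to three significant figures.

D = CL × Css × τ / F / S = 7.360 × 12 × 6 / 0.18 / 0.91 = 3235 mg

3240 mg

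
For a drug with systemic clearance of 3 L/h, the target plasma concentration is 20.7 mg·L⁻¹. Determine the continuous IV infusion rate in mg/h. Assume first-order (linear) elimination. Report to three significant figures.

62.1 mg/h

Rate = CL × Css = 3.000 × 20.7 = 62.10 mg/h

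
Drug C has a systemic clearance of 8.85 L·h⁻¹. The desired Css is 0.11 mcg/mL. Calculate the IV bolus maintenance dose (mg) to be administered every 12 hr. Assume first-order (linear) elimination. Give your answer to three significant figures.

At steady state, dose per interval replaces the amount cleared in that interval: D/τ = CL·Css.
D = CL × Css × τ = 8.850 × 0.11 × 12 = 11.68 mg

11.7 mg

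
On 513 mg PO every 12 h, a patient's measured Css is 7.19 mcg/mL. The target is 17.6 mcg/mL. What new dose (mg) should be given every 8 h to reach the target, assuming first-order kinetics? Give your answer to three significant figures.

For first-order elimination, Css ∝ F·D/(CL·τ); F and CL are unchanged, so Css ∝ D/τ.
D₂ = D₁ × (Css,target / Css,current) × (τ₂/τ₁) = 513 × (17.6/7.19) × (8/12) = 837.2 mg

837 mg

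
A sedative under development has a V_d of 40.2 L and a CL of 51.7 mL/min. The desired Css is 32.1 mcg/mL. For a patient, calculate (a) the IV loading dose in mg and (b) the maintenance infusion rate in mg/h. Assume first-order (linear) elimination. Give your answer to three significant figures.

(a) 1290 mg; (b) 99.6 mg/h

Loading: fill Vd to C_target → 40.20 L × 32.1 mg/L = 1290 mg
CL = 51.7 mL/min × 60/1000 = 3.102 L/h
Infusion rate = 3.102 L/h × 32.1 mg/L = 99.57 mg/h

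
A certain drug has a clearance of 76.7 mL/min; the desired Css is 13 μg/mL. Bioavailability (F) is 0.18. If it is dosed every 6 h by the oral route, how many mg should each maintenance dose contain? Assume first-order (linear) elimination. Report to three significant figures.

CL = 76.7 mL/min × 60/1000 = 4.602 L/h
D = CL × Css × τ / F = 4.602 × 13 × 6 / 0.18 = 1994 mg

1990 mg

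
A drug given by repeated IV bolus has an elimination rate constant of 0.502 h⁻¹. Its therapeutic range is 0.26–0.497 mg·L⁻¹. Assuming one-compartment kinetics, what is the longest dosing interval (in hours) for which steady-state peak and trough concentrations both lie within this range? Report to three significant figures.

1.29 h

Between IV bolus doses, concentration decays as C = C₀·e^(−kτ), so C_peak/C_trough = e^(kτ).
τ_max = ln(C_peak/C_trough) / k = ln(0.497/0.26) / 0.5020 = 0.6479 / 0.5020 = 1.291 h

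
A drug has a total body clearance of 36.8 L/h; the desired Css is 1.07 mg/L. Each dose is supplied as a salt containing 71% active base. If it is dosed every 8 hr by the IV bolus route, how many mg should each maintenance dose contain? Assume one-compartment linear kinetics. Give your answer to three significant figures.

444 mg

D = CL × Css × τ / S = 36.80 × 1.07 × 8 / 0.71 = 443.7 mg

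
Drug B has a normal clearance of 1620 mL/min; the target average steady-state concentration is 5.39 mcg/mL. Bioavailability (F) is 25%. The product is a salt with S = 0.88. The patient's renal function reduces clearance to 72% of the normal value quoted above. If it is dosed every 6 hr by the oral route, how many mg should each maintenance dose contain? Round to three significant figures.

CL = 1620 mL/min = 1620 × 0.06 = 97.20 L/h
Patient clearance = 0.72 × 97.20 = 69.98 L/h
D = CL × Css × τ / F / S = 69.98 × 5.39 × 6 / 0.25 / 0.88 = 10290 mg

10300 mg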